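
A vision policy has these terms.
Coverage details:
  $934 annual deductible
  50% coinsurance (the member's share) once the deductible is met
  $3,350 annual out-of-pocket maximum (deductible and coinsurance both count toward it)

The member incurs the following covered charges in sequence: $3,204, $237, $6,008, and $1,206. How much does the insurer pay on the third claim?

Claim 1 — $3,204: $934 finishes the deductible; $2,270 goes to coinsurance; member's 50% is $1,135. Member owes $2,069 (running OOP $2,069). Insurer: $3,204 − $2,069 = $1,135.
Claim 2 — $237: 50% coinsurance on $237 = $118.50. Cost to member: $118.50. OOP to date $2,187.50. Insurer: $237 − $118.50 = $118.50.
Claim 3 — $6,008: 50% coinsurance on $6,008 = $3,004. That would push OOP to $5,191.50, over the $3,350 cap, so member pays $3,350 − $2,187.50 = $1,162.50. Insurer: $6,008 − $1,162.50 = $4,845.50.

$4,845.50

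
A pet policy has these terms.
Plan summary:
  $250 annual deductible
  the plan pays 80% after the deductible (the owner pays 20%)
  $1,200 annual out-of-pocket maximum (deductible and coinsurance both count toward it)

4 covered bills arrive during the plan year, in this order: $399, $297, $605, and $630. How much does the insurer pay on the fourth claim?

$504

Claim 1 ($399): $250 finishes the deductible; $149 goes to coinsurance; owner's 20% is $29.80. Owner owes $279.80 (running OOP $279.80). Plan pays $399 − $279.80 = $119.20.
Claim 2 ($297): 20% coinsurance on $297 = $59.40. Owner owes $59.40 (running OOP $339.20). Plan pays $297 − $59.40 = $237.60.
Claim 3 ($605): deductible already satisfied, so owner's share is 20% × $605 = $121. Cost to owner: $121. OOP to date $460.20. Plan pays $605 − $121 = $484.
Claim 4 ($630): 20% coinsurance on $630 = $126. Cost to owner: $126. OOP to date $586.20. Plan pays $630 − $126 = $504.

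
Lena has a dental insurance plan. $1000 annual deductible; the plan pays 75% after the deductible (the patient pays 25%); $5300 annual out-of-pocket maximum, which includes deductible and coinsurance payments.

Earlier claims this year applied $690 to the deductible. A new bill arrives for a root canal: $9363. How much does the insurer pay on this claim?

$6789.75

Deductible still to meet: $1000 − $690 = $310.
That leaves $9363 − $310 = $9053 for coinsurance.
25% of $9053 = $2263.25 falls to the patient.
So the patient owes $310 + $2263.25 = $2573.25 before any cap.
Cumulative spending $690 + $2573.25 = $3263.25 stays under the $5300 maximum.
Insurer pays the balance: $9363 − $2573.25 = $6789.75.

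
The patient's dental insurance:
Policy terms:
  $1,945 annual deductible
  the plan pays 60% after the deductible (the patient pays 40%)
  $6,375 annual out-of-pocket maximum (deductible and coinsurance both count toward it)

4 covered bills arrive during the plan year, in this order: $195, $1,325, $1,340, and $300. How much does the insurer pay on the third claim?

#1 ($195): all of it applies to the deductible. Patient pays $195; OOP now $195. Plan pays $195 − $195 = $0.
#2 ($1,325): fully absorbed by the deductible. Cost to patient: $1,325. OOP to date $1,520. Plan pays $1,325 − $1,325 = $0.
#3 ($1,340): $425 to deductible, leaving $915; patient's 40% is $366. Patient pays $791; OOP now $2,311. Plan pays $1,340 − $791 = $549.

$549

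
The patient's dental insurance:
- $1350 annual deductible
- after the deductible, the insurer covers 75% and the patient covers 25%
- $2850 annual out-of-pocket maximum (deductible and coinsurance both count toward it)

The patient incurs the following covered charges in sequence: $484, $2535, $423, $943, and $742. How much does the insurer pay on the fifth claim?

$556.50

Claim 1 ($484): all of it applies to the deductible. Cost to patient: $484. OOP to date $484. Plan pays $484 − $484 = $0.
Claim 2 ($2535): $866 to deductible, leaving $1669; patient's 25% is $417.25. Cost to patient: $1283.25. OOP to date $1767.25. Insurer: $2535 − $1283.25 = $1251.75.
Claim 3 ($423): 25% coinsurance on $423 = $105.75. Cost to patient: $105.75. OOP to date $1873. Plan pays $423 − $105.75 = $317.25.
Claim 4 ($943): 25% coinsurance on $943 = $235.75. Cost to patient: $235.75. OOP to date $2108.75. Insurer: $943 − $235.75 = $707.25.
Claim 5 ($742): deductible already satisfied, so patient's share is 25% × $742 = $185.50. Patient pays $185.50; OOP now $2294.25. Insurer: $742 − $185.50 = $556.50.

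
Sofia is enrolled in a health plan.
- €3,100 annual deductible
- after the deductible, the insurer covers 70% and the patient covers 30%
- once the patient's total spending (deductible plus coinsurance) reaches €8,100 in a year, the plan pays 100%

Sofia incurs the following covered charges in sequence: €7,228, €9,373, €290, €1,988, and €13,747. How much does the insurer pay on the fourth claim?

€1,391.60

#1 (€7,228): €3,100 to deductible, leaving €4,128; 30% of €4,128 = €1,238.40. Patient owes €4,338.40 (running OOP €4,338.40). Plan pays €7,228 − €4,338.40 = €2,889.60.
#2 (€9,373): 30% coinsurance on €9,373 = €2,811.90. Cost to patient: €2,811.90. OOP to date €7,150.30. Plan pays €9,373 − €2,811.90 = €6,561.10.
#3 (€290): deductible already satisfied, so patient's share is 30% × €290 = €87. Patient owes €87 (running OOP €7,237.30). Insurer: €290 − €87 = €203.
#4 (€1,988): deductible met; 30% of €1,988 = €596.40. Patient owes €596.40 (running OOP €7,833.70). Insurer: €1,988 − €596.40 = €1,391.60.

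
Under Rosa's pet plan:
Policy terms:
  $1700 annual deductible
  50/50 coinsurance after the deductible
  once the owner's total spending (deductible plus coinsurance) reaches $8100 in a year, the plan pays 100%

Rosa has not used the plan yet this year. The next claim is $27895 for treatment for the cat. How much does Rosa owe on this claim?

$8100

The full $1700 deductible is still open; $1700 of this bill applies to it.
That leaves $27895 − $1700 = $26195 for coinsurance.
Coinsurance: $26195 × 50% = $13097.50.
Owner responsibility before any cap: $1700 + $13097.50 = $14797.50.
Year-to-date out-of-pocket would reach $0 + $14797.50 = $14797.50, above the $8100 maximum, so the owner pays only $8100 − $0 = $8100.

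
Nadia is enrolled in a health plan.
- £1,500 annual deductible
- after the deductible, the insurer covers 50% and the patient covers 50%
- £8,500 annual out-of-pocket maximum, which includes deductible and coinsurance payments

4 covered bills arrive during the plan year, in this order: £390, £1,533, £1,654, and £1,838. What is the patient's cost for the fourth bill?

#1 (£390): fully absorbed by the deductible. Patient pays £390; OOP now £390.
#2 (£1,533): £1,110 finishes the deductible; £423 goes to coinsurance; coinsurance £423 × 50% = £211.50. Patient owes £1,321.50 (running OOP £1,711.50).
#3 (£1,654): deductible met; 50% of £1,654 = £827. Patient owes £827 (running OOP £2,538.50).
#4 (£1,838): 50% coinsurance on £1,838 = £919. Patient pays £919; OOP now £3,457.50.

£919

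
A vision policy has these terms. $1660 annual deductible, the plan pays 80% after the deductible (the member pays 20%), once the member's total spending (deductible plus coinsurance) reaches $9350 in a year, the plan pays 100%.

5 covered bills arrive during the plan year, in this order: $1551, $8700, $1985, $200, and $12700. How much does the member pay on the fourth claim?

$40

Bill 1, $1551: all of it applies to the deductible. Member pays $1551; OOP now $1551.
Bill 2, $8700: deductible takes $109, $8591 remains; coinsurance $8591 × 20% = $1718.20. Member pays $1827.20; OOP now $3378.20.
Bill 3, $1985: 20% coinsurance on $1985 = $397. Cost to member: $397. OOP to date $3775.20.
Bill 4, $200: deductible met; 20% of $200 = $40. Member pays $40; OOP now $3815.20.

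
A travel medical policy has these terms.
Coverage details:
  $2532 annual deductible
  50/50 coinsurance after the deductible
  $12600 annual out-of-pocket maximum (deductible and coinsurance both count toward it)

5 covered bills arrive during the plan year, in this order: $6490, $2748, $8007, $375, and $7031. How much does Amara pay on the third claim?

$4003.50

Claim 1 — $6490: $2532 to deductible, leaving $3958; coinsurance $3958 × 50% = $1979. Cost to traveler: $4511. OOP to date $4511.
Claim 2 — $2748: 50% coinsurance on $2748 = $1374. Traveler pays $1374; OOP now $5885.
Claim 3 — $8007: deductible met; 50% of $8007 = $4003.50. Traveler pays $4003.50; OOP now $9888.50.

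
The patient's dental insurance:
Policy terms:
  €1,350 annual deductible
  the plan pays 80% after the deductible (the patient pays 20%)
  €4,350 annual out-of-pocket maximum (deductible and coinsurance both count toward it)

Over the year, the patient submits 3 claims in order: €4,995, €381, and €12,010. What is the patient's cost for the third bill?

Bill 1, €4,995: deductible takes €1,350, €3,645 remains; coinsurance €3,645 × 20% = €729. Cost to patient: €2,079. OOP to date €2,079.
Bill 2, €381: 20% coinsurance on €381 = €76.20. Patient owes €76.20 (running OOP €2,155.20).
Bill 3, €12,010: deductible already satisfied, so patient's share is 20% × €12,010 = €2,402. Adding that to €2,155.20 gives €4,557.20, past the €4,350 cap; patient pays only €4,350 − €2,155.20 = €2,194.80.

€2,194.80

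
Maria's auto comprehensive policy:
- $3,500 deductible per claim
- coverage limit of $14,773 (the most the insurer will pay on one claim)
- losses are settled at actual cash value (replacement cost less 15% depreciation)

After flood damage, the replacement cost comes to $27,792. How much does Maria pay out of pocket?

$13,019

Depreciate 15%: the covered value is $27,792 × 0.85 = $23,623.20.
After the deductible, $23,623.20 − $3,500 = $20,123.20 remains.
$20,123.20 exceeds the $14,773 limit, so the insurer pays the limit: $14,773.
The policyholder bears the rest of the original loss: $27,792 − $14,773 = $13,019.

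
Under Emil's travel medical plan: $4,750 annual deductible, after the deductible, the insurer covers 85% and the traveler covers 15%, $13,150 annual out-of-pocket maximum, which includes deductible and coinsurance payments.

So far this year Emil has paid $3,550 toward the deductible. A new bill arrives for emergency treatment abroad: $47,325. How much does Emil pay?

$3,550 of the $4,750 deductible is already met, leaving $1,200.
After the $1,200 deductible portion, $47,325 − $1,200 = $46,125 is subject to coinsurance.
Coinsurance: $46,125 × 15% = $6,918.75.
So the traveler owes $1,200 + $6,918.75 = $8,118.75 before any cap.
Cumulative spending $3,550 + $8,118.75 = $11,668.75 stays under the $13,150 maximum.

$8,118.75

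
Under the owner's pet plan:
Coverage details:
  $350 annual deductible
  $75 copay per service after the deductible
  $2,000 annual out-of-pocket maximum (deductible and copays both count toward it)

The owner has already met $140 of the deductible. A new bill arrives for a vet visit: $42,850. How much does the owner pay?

Deductible still to meet: $350 − $140 = $210.
That leaves $42,850 − $210 = $42,640 for the copay.
Copay on this service: $75.
So the owner owes $210 + $75 = $285 before any cap.
Cumulative spending $140 + $285 = $425 stays under the $2,000 maximum.

$285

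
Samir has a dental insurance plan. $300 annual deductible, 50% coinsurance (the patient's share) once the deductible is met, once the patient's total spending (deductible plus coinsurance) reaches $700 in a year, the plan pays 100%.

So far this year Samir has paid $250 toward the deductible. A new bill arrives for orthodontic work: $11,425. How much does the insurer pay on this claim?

$10,975

Deductible still to meet: $300 − $250 = $50.
After the $50 deductible portion, $11,425 − $50 = $11,375 is subject to coinsurance.
Patient's 50% share of $11,375 is $5,687.50.
Patient responsibility before any cap: $50 + $5,687.50 = $5,737.50.
Year-to-date out-of-pocket would reach $250 + $5,737.50 = $5,987.50, above the $700 maximum, so the patient pays only $700 − $250 = $450.
Insurer pays the balance: $11,425 − $450 = $10,975.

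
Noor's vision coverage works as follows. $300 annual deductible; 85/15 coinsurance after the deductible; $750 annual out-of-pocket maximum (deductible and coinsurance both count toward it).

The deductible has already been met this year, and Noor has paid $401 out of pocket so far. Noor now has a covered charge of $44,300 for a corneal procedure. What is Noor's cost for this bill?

The deductible is already satisfied, so the full bill goes to coinsurance.
15% of $44,300 = $6,645 falls to the member.
That would bring total out-of-pocket to $7,046, past the $750 cap. The member is capped at $750 − $401 = $349 on this claim.

$349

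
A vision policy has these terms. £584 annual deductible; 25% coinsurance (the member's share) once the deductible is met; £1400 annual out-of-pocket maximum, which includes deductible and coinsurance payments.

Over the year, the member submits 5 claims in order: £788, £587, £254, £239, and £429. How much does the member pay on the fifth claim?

£107.25

#1 (£788): £584 to deductible, leaving £204; member's 25% is £51. Cost to member: £635. OOP to date £635.
#2 (£587): deductible met; 25% of £587 = £146.75. Member owes £146.75 (running OOP £781.75).
#3 (£254): 25% coinsurance on £254 = £63.50. Member owes £63.50 (running OOP £845.25).
#4 (£239): 25% coinsurance on £239 = £59.75. Cost to member: £59.75. OOP to date £905.
#5 (£429): deductible met; 25% of £429 = £107.25. Member owes £107.25 (running OOP £1012.25).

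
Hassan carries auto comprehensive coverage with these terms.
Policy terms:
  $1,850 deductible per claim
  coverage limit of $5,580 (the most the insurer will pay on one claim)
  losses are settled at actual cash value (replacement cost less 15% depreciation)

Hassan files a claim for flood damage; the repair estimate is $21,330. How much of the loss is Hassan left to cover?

Depreciate 15%: the covered value is $21,330 × 0.85 = $18,130.50.
After the deductible, $18,130.50 − $1,850 = $16,280.50 remains.
$16,280.50 exceeds the $5,580 limit, so the insurer pays the limit: $5,580.
Out of pocket: $21,330 − $5,580 = $15,750.

$15,750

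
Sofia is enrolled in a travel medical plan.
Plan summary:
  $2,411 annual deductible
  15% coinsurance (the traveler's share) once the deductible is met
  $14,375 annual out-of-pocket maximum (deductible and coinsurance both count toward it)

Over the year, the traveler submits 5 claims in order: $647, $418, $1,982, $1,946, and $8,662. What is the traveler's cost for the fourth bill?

$291.90

Claim 1 ($647): all of it applies to the deductible. Cost to traveler: $647. OOP to date $647.
Claim 2 ($418): entire amount goes to the deductible. Traveler pays $418; OOP now $1,065.
Claim 3 ($1,982): $1,346 to deductible, leaving $636; coinsurance $636 × 15% = $95.40. Cost to traveler: $1,441.40. OOP to date $2,506.40.
Claim 4 ($1,946): deductible met; 15% of $1,946 = $291.90. Traveler owes $291.90 (running OOP $2,798.30).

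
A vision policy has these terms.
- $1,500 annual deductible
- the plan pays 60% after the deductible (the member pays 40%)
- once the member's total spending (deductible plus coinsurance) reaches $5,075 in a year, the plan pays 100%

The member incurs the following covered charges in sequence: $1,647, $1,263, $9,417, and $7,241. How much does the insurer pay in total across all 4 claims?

Claim 1 — $1,647: deductible takes $1,500, $147 remains; member's 40% is $58.80. Member pays $1,558.80; OOP now $1,558.80. Plan pays $1,647 − $1,558.80 = $88.20.
Claim 2 — $1,263: 40% coinsurance on $1,263 = $505.20. Cost to member: $505.20. OOP to date $2,064. Insurer: $1,263 − $505.20 = $757.80.
Claim 3 — $9,417: deductible already satisfied, so member's share is 40% × $9,417 = $3,766.80. Adding that to $2,064 gives $5,830.80, past the $5,075 cap; member pays only $5,075 − $2,064 = $3,011. Insurer: $9,417 − $3,011 = $6,406.
Claim 4 — $7,241: deductible met; 40% of $7,241 = $2,896.40. OOP would hit $7,971.40 > $5,075, so the cap limits the member to $5,075 − $5,075 = $0. Insurer: $7,241 − $0 = $7,241.
Insurer total = bills − member's total = $19,568 − $5,075 = $14,493.

$14,493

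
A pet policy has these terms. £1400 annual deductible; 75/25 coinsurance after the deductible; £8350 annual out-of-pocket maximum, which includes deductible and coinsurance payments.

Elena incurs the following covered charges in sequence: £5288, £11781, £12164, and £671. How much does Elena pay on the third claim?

£3032.75

Claim 1 — £5288: £1400 to deductible, leaving £3888; coinsurance £3888 × 25% = £972. Owner owes £2372 (running OOP £2372).
Claim 2 — £11781: 25% coinsurance on £11781 = £2945.25. Owner pays £2945.25; OOP now £5317.25.
Claim 3 — £12164: deductible already satisfied, so owner's share is 25% × £12164 = £3041. Adding that to £5317.25 gives £8358.25, past the £8350 cap; owner pays only £8350 − £5317.25 = £3032.75.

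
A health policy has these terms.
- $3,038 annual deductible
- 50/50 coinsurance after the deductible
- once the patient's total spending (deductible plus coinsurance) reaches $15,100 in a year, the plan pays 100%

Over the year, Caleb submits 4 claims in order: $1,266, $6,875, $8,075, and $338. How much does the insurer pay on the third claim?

$4,037.50

Claim 1 ($1,266): all of it applies to the deductible. Cost to patient: $1,266. OOP to date $1,266. Insurer: $1,266 − $1,266 = $0.
Claim 2 ($6,875): deductible takes $1,772, $5,103 remains; coinsurance $5,103 × 50% = $2,551.50. Patient pays $4,323.50; OOP now $5,589.50. Plan pays $6,875 − $4,323.50 = $2,551.50.
Claim 3 ($8,075): 50% coinsurance on $8,075 = $4,037.50. Patient owes $4,037.50 (running OOP $9,627). Plan pays $8,075 − $4,037.50 = $4,037.50.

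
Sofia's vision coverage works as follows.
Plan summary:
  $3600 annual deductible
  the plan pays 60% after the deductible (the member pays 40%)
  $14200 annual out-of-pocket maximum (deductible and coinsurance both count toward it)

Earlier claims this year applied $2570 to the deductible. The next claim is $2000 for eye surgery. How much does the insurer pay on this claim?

$2570 of the $3600 deductible is already met, leaving $1030.
That leaves $2000 − $1030 = $970 for coinsurance.
Member's 40% share of $970 is $388.
So the member owes $1030 + $388 = $1418 before any cap.
Cumulative spending $2570 + $1418 = $3988 stays under the $14200 maximum.
The plan picks up $2000 − $1418 = $582.

$582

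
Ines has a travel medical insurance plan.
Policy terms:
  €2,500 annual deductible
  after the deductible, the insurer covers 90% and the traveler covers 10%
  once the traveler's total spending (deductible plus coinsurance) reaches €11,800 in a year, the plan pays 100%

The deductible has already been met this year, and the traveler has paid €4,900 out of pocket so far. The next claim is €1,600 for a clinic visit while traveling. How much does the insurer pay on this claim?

€1,440

The deductible is already satisfied, so the full bill goes to coinsurance.
10% of €1,600 = €160 falls to the traveler.
Total out-of-pocket so far would be €4,900 + €160 = €5,060, below the €11,800 cap — no reduction.
Insurer pays the balance: €1,600 − €160 = €1,440.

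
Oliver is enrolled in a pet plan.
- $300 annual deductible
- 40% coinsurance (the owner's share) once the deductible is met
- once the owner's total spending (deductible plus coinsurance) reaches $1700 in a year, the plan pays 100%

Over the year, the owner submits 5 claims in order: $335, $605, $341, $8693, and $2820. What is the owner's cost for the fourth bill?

$1007.60

Bill 1, $335: $300 to deductible, leaving $35; coinsurance $35 × 40% = $14. Owner owes $314 (running OOP $314).
Bill 2, $605: deductible already satisfied, so owner's share is 40% × $605 = $242. Owner owes $242 (running OOP $556).
Bill 3, $341: deductible already satisfied, so owner's share is 40% × $341 = $136.40. Cost to owner: $136.40. OOP to date $692.40.
Bill 4, $8693: deductible met; 40% of $8693 = $3477.20. That would push OOP to $4169.60, over the $1700 cap, so owner pays $1700 − $692.40 = $1007.60.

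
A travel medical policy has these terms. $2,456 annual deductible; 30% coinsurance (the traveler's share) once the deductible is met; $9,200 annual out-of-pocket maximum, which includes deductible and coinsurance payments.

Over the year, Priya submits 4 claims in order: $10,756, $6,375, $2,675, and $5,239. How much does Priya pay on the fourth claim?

$1,539

Claim 1 ($10,756): deductible takes $2,456, $8,300 remains; coinsurance $8,300 × 30% = $2,490. Traveler pays $4,946; OOP now $4,946.
Claim 2 ($6,375): 30% coinsurance on $6,375 = $1,912.50. Traveler owes $1,912.50 (running OOP $6,858.50).
Claim 3 ($2,675): 30% coinsurance on $2,675 = $802.50. Traveler pays $802.50; OOP now $7,661.
Claim 4 ($5,239): deductible met; 30% of $5,239 = $1,571.70. OOP would hit $9,232.70 > $9,200, so the cap limits the traveler to $9,200 − $7,661 = $1,539.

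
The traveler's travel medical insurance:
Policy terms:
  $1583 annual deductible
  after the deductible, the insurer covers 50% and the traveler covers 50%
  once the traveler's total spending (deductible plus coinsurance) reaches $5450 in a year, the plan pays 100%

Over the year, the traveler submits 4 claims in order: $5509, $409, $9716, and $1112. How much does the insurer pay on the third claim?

#1 ($5509): $1583 to deductible, leaving $3926; coinsurance $3926 × 50% = $1963. Traveler owes $3546 (running OOP $3546). Plan pays $5509 − $3546 = $1963.
#2 ($409): deductible met; 50% of $409 = $204.50. Traveler pays $204.50; OOP now $3750.50. Insurer: $409 − $204.50 = $204.50.
#3 ($9716): deductible already satisfied, so traveler's share is 50% × $9716 = $4858. Adding that to $3750.50 gives $8608.50, past the $5450 cap; traveler pays only $5450 − $3750.50 = $1699.50. Plan pays $9716 − $1699.50 = $8016.50.

$8016.50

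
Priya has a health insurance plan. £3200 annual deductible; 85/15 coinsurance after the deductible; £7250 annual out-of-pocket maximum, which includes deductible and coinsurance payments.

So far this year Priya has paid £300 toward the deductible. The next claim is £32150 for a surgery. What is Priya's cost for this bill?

Deductible still to meet: £3200 − £300 = £2900.
That leaves £32150 − £2900 = £29250 for coinsurance.
Patient's 15% share of £29250 is £4387.50.
That puts the patient's cost at £2900 + £4387.50 = £7287.50 before any cap.
That would bring total out-of-pocket to £7587.50, past the £7250 cap. The patient is capped at £7250 − £300 = £6950 on this claim.

£6950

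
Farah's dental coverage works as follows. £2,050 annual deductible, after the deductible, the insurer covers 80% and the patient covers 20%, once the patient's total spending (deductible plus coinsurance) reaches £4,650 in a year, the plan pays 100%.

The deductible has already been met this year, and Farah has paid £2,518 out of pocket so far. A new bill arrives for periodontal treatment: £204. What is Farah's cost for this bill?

£40.80

With the deductible met, the entire £204 is subject to coinsurance.
Coinsurance: £204 × 20% = £40.80.
Year-to-date out-of-pocket becomes £2,518 + £40.80 = £2,558.80, still under the £4,650 maximum, so no cap applies.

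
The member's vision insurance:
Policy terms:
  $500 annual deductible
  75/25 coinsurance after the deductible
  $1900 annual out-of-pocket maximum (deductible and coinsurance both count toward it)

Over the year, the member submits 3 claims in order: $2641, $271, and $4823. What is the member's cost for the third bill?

$797

Claim 1 — $2641: $500 finishes the deductible; $2141 goes to coinsurance; member's 25% is $535.25. Member pays $1035.25; OOP now $1035.25.
Claim 2 — $271: 25% coinsurance on $271 = $67.75. Member owes $67.75 (running OOP $1103).
Claim 3 — $4823: 25% coinsurance on $4823 = $1205.75. Adding that to $1103 gives $2308.75, past the $1900 cap; member pays only $1900 − $1103 = $797.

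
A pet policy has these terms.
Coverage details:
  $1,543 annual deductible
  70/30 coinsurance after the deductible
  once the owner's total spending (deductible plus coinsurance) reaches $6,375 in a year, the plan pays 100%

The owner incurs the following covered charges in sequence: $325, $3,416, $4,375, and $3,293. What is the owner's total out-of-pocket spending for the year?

Claim 1 — $325: all of it applies to the deductible. Owner owes $325 (running OOP $325).
Claim 2 — $3,416: $1,218 finishes the deductible; $2,198 goes to coinsurance; 30% of $2,198 = $659.40. Owner owes $1,877.40 (running OOP $2,202.40).
Claim 3 — $4,375: 30% coinsurance on $4,375 = $1,312.50. Cost to owner: $1,312.50. OOP to date $3,514.90.
Claim 4 — $3,293: deductible already satisfied, so owner's share is 30% × $3,293 = $987.90. Cost to owner: $987.90. OOP to date $4,502.80.
Summing the owner's payments: $325 + $1,877.40 + $1,312.50 + $987.90 = $4,502.80.

$4,502.80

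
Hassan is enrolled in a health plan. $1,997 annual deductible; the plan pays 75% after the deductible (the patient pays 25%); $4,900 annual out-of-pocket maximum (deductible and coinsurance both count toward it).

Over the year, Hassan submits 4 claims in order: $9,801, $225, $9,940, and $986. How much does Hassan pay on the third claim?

Claim 1 ($9,801): deductible takes $1,997, $7,804 remains; patient's 25% is $1,951. Patient owes $3,948 (running OOP $3,948).
Claim 2 ($225): deductible met; 25% of $225 = $56.25. Cost to patient: $56.25. OOP to date $4,004.25.
Claim 3 ($9,940): deductible met; 25% of $9,940 = $2,485. Adding that to $4,004.25 gives $6,489.25, past the $4,900 cap; patient pays only $4,900 − $4,004.25 = $895.75.

$895.75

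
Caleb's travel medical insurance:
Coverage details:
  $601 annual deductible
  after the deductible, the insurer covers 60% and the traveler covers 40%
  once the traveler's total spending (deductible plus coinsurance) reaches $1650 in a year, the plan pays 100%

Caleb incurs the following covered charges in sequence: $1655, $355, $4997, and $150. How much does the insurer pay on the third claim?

$4511.60

Bill 1, $1655: deductible takes $601, $1054 remains; coinsurance $1054 × 40% = $421.60. Traveler owes $1022.60 (running OOP $1022.60). Insurer: $1655 − $1022.60 = $632.40.
Bill 2, $355: 40% coinsurance on $355 = $142. Cost to traveler: $142. OOP to date $1164.60. Plan pays $355 − $142 = $213.
Bill 3, $4997: 40% coinsurance on $4997 = $1998.80. Adding that to $1164.60 gives $3163.40, past the $1650 cap; traveler pays only $1650 − $1164.60 = $485.40. Plan pays $4997 − $485.40 = $4511.60.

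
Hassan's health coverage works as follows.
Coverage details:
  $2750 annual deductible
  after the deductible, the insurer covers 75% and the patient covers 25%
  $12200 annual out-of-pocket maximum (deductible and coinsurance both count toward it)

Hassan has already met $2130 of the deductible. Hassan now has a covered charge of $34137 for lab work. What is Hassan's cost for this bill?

Remaining deductible: $2750 − $2130 = $620.
After the $620 deductible portion, $34137 − $620 = $33517 is subject to coinsurance.
Coinsurance: $33517 × 25% = $8379.25.
That puts the patient's cost at $620 + $8379.25 = $8999.25 before any cap.
Cumulative spending $2130 + $8999.25 = $11129.25 stays under the $12200 maximum.

$8999.25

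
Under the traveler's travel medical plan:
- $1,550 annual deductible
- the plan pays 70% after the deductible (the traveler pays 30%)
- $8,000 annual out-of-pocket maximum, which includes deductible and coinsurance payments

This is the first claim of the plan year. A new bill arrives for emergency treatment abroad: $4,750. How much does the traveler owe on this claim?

$2,510

The full $1,550 deductible is still open; $1,550 of this bill applies to it.
That leaves $4,750 − $1,550 = $3,200 for coinsurance.
30% of $3,200 = $960 falls to the traveler.
That puts the traveler's cost at $1,550 + $960 = $2,510 before any cap.
Cumulative spending $0 + $2,510 = $2,510 stays under the $8,000 maximum.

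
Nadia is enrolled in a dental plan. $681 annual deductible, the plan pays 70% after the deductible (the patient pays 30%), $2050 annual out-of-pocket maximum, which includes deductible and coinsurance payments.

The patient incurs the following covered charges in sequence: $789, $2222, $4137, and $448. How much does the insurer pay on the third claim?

Claim 1 ($789): deductible takes $681, $108 remains; 30% of $108 = $32.40. Cost to patient: $713.40. OOP to date $713.40. Plan pays $789 − $713.40 = $75.60.
Claim 2 ($2222): 30% coinsurance on $2222 = $666.60. Cost to patient: $666.60. OOP to date $1380. Insurer: $2222 − $666.60 = $1555.40.
Claim 3 ($4137): deductible met; 30% of $4137 = $1241.10. That would push OOP to $2621.10, over the $2050 cap, so patient pays $2050 − $1380 = $670. Plan pays $4137 − $670 = $3467.

$3467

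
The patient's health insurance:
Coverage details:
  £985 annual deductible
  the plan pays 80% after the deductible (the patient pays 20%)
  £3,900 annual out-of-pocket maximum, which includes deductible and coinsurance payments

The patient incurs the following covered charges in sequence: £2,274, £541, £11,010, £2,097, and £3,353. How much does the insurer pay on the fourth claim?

#1 (£2,274): £985 finishes the deductible; £1,289 goes to coinsurance; 20% of £1,289 = £257.80. Patient owes £1,242.80 (running OOP £1,242.80). Insurer: £2,274 − £1,242.80 = £1,031.20.
#2 (£541): deductible already satisfied, so patient's share is 20% × £541 = £108.20. Cost to patient: £108.20. OOP to date £1,351. Insurer: £541 − £108.20 = £432.80.
#3 (£11,010): deductible already satisfied, so patient's share is 20% × £11,010 = £2,202. Cost to patient: £2,202. OOP to date £3,553. Plan pays £11,010 − £2,202 = £8,808.
#4 (£2,097): deductible already satisfied, so patient's share is 20% × £2,097 = £419.40. Adding that to £3,553 gives £3,972.40, past the £3,900 cap; patient pays only £3,900 − £3,553 = £347. Plan pays £2,097 − £347 = £1,750.

£1,750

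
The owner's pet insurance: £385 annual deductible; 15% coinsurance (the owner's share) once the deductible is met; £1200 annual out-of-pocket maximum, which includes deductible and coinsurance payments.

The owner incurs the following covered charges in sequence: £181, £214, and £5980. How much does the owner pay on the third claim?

£813.50

Bill 1, £181: all of it applies to the deductible. Cost to owner: £181. OOP to date £181.
Bill 2, £214: £204 to deductible, leaving £10; coinsurance £10 × 15% = £1.50. Cost to owner: £205.50. OOP to date £386.50.
Bill 3, £5980: 15% coinsurance on £5980 = £897. Adding that to £386.50 gives £1283.50, past the £1200 cap; owner pays only £1200 − £386.50 = £813.50.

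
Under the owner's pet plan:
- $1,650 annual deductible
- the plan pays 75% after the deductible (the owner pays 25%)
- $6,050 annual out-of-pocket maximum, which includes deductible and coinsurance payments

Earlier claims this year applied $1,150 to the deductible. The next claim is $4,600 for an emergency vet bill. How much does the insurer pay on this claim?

Deductible still to meet: $1,650 − $1,150 = $500.
The remaining $4,100 (= $4,600 − $500) moves to coinsurance.
Coinsurance: $4,100 × 25% = $1,025.
That puts the owner's cost at $500 + $1,025 = $1,525 before any cap.
Cumulative spending $1,150 + $1,525 = $2,675 stays under the $6,050 maximum.
Insurer pays the balance: $4,600 − $1,525 = $3,075.

$3,075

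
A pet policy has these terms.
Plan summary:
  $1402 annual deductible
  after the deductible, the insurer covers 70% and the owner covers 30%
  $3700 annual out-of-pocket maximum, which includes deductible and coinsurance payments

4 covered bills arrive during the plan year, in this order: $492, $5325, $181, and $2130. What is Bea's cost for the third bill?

Claim 1 ($492): fully absorbed by the deductible. Owner owes $492 (running OOP $492).
Claim 2 ($5325): deductible takes $910, $4415 remains; owner's 30% is $1324.50. Owner pays $2234.50; OOP now $2726.50.
Claim 3 ($181): deductible met; 30% of $181 = $54.30. Owner pays $54.30; OOP now $2780.80.

$54.30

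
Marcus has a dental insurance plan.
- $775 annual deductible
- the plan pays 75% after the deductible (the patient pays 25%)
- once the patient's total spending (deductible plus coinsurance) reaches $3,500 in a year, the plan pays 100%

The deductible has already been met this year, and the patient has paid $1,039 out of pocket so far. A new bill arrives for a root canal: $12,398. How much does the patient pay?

The deductible is already satisfied, so the full bill goes to coinsurance.
Coinsurance: $12,398 × 25% = $3,099.50.
That would bring total out-of-pocket to $4,138.50, past the $3,500 cap. The patient is capped at $3,500 − $1,039 = $2,461 on this claim.

$2,461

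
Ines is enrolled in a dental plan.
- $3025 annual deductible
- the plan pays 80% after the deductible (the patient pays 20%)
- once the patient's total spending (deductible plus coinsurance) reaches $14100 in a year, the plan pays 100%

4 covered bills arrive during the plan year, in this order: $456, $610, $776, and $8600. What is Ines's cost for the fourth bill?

$2666.40

#1 ($456): fully absorbed by the deductible. Patient pays $456; OOP now $456.
#2 ($610): entire amount goes to the deductible. Cost to patient: $610. OOP to date $1066.
#3 ($776): all of it applies to the deductible. Patient owes $776 (running OOP $1842).
#4 ($8600): deductible takes $1183, $7417 remains; patient's 20% is $1483.40. Patient owes $2666.40 (running OOP $4508.40).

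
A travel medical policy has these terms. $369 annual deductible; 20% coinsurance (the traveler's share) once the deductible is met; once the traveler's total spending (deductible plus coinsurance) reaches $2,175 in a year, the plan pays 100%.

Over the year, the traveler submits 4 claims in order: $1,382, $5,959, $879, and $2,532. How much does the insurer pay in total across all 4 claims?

Bill 1, $1,382: $369 to deductible, leaving $1,013; coinsurance $1,013 × 20% = $202.60. Traveler pays $571.60; OOP now $571.60. Insurer: $1,382 − $571.60 = $810.40.
Bill 2, $5,959: deductible met; 20% of $5,959 = $1,191.80. Traveler owes $1,191.80 (running OOP $1,763.40). Plan pays $5,959 − $1,191.80 = $4,767.20.
Bill 3, $879: 20% coinsurance on $879 = $175.80. Cost to traveler: $175.80. OOP to date $1,939.20. Insurer: $879 − $175.80 = $703.20.
Bill 4, $2,532: 20% coinsurance on $2,532 = $506.40. That would push OOP to $2,445.60, over the $2,175 cap, so traveler pays $2,175 − $1,939.20 = $235.80. Insurer: $2,532 − $235.80 = $2,296.20.
Insurer total = bills − traveler's total = $10,752 − $2,175 = $8,577.

$8,577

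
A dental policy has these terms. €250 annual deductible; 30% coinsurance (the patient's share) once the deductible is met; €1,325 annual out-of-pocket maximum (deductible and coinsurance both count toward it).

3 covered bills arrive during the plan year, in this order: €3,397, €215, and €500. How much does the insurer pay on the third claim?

Claim 1 — €3,397: €250 to deductible, leaving €3,147; 30% of €3,147 = €944.10. Patient owes €1,194.10 (running OOP €1,194.10). Plan pays €3,397 − €1,194.10 = €2,202.90.
Claim 2 — €215: deductible met; 30% of €215 = €64.50. Patient owes €64.50 (running OOP €1,258.60). Plan pays €215 − €64.50 = €150.50.
Claim 3 — €500: 30% coinsurance on €500 = €150. OOP would hit €1,408.60 > €1,325, so the cap limits the patient to €1,325 − €1,258.60 = €66.40. Insurer: €500 − €66.40 = €433.60.

€433.60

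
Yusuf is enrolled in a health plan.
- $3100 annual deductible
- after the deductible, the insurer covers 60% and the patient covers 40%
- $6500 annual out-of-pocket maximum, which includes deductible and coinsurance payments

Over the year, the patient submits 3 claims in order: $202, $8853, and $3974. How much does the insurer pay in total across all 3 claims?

Claim 1 ($202): entire amount goes to the deductible. Patient pays $202; OOP now $202. Plan pays $202 − $202 = $0.
Claim 2 ($8853): $2898 finishes the deductible; $5955 goes to coinsurance; 40% of $5955 = $2382. Patient owes $5280 (running OOP $5482). Plan pays $8853 − $5280 = $3573.
Claim 3 ($3974): 40% coinsurance on $3974 = $1589.60. Adding that to $5482 gives $7071.60, past the $6500 cap; patient pays only $6500 − $5482 = $1018. Insurer: $3974 − $1018 = $2956.
Insurer total: $0 + $3573 + $2956 = $6529.

$6529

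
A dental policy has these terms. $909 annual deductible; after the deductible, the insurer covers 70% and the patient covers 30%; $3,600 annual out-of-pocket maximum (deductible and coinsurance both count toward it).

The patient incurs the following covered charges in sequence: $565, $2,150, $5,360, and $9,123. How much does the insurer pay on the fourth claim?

Bill 1, $565: entire amount goes to the deductible. Patient pays $565; OOP now $565. Insurer: $565 − $565 = $0.
Bill 2, $2,150: deductible takes $344, $1,806 remains; coinsurance $1,806 × 30% = $541.80. Patient owes $885.80 (running OOP $1,450.80). Plan pays $2,150 − $885.80 = $1,264.20.
Bill 3, $5,360: deductible met; 30% of $5,360 = $1,608. Patient owes $1,608 (running OOP $3,058.80). Plan pays $5,360 − $1,608 = $3,752.
Bill 4, $9,123: 30% coinsurance on $9,123 = $2,736.90. That would push OOP to $5,795.70, over the $3,600 cap, so patient pays $3,600 − $3,058.80 = $541.20. Insurer: $9,123 − $541.20 = $8,581.80.

$8,581.80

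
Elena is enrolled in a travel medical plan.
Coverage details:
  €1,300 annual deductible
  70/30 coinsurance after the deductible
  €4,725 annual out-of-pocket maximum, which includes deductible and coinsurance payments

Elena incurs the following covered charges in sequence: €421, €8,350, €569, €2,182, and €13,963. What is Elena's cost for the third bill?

#1 (€421): entire amount goes to the deductible. Cost to traveler: €421. OOP to date €421.
#2 (€8,350): €879 to deductible, leaving €7,471; 30% of €7,471 = €2,241.30. Traveler owes €3,120.30 (running OOP €3,541.30).
#3 (€569): deductible already satisfied, so traveler's share is 30% × €569 = €170.70. Traveler owes €170.70 (running OOP €3,712).

€170.70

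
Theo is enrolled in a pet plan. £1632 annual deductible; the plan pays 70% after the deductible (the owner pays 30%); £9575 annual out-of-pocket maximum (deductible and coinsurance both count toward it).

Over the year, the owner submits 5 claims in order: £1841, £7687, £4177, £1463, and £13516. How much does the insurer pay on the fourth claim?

£1024.10

Bill 1, £1841: £1632 finishes the deductible; £209 goes to coinsurance; coinsurance £209 × 30% = £62.70. Cost to owner: £1694.70. OOP to date £1694.70. Insurer: £1841 − £1694.70 = £146.30.
Bill 2, £7687: deductible met; 30% of £7687 = £2306.10. Owner owes £2306.10 (running OOP £4000.80). Plan pays £7687 − £2306.10 = £5380.90.
Bill 3, £4177: 30% coinsurance on £4177 = £1253.10. Cost to owner: £1253.10. OOP to date £5253.90. Plan pays £4177 − £1253.10 = £2923.90.
Bill 4, £1463: deductible met; 30% of £1463 = £438.90. Owner pays £438.90; OOP now £5692.80. Insurer: £1463 − £438.90 = £1024.10.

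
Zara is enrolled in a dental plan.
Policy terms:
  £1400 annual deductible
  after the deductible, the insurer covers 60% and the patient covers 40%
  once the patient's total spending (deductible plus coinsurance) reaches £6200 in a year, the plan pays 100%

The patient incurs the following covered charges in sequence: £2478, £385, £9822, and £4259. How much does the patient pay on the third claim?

£3928.80

Claim 1 (£2478): £1400 finishes the deductible; £1078 goes to coinsurance; patient's 40% is £431.20. Patient owes £1831.20 (running OOP £1831.20).
Claim 2 (£385): 40% coinsurance on £385 = £154. Cost to patient: £154. OOP to date £1985.20.
Claim 3 (£9822): deductible met; 40% of £9822 = £3928.80. Cost to patient: £3928.80. OOP to date £5914.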